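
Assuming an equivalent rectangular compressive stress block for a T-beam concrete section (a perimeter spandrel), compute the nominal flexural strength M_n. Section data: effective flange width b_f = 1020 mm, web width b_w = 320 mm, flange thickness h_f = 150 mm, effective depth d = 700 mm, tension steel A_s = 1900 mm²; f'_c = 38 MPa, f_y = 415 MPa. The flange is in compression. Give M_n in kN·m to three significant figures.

Tension: T = A_s f_y = 1900 × 415 = 788500 N.
Try a within the flange: a = T/(0.85 f'_c b_f) = 788500/(0.85 × 38 × 1020) = 23.93 mm.
Since a = 23.93 ≤ h_f = 150 mm, the stress block lies entirely in the flange; analyse as a rectangular beam of width b_f.
M_n = T(d − a/2) = 788500 × (700 − 11.965) = 542.52 × 10⁶ N·mm.
M_n = 542.52 kN·m.

M_n ≈ 543 kN·m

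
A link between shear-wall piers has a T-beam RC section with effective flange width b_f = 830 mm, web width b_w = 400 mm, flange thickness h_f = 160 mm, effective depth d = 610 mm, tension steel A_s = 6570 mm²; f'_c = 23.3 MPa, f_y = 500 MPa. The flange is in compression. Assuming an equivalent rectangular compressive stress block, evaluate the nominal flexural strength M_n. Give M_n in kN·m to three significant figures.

Tension: T = A_s f_y = 6570 × 500 = 3285000 N.
Try a within the flange: a = T/(0.85 f'_c b_f) = 3285000/(0.85 × 23.3 × 830) = 199.84 mm.
a = 199.84 > h_f = 160 mm: the block extends into the web. Split into flange-overhang and web parts.
C_f = 0.85 f'_c (b_f − b_w) h_f = 0.85 × 23.3 × (830 − 400) × 160 = 1362584 N.
Remaining web compression depth: a_w = (T − C_f)/(0.85 f'_c b_w) = (3285000 − 1362584)/(0.85 × 23.3 × 400) = 242.67 mm.
M_n = C_f(d − h_f/2) + (T − C_f)(d − a_w/2) = 1362584 × (610 − 80) + 1922416 × (610 − 121.335) = 722.17 + 939.42 = 1661.59 × 10⁶ N·mm.
M_n = 1661.59 kN·m.

M_n ≈ 1660 kN·m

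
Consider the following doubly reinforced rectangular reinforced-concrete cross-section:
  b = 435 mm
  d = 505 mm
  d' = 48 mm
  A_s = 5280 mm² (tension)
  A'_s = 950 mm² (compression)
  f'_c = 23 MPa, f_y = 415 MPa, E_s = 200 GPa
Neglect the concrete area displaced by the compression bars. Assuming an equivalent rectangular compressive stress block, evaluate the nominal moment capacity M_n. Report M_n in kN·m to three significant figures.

Assume both tension and compression steel yield.
Net tension couple steel: A_s − A'_s = 4330 mm².
a = (A_s − A'_s) f_y / (0.85 f'_c b) = 1796950/(0.85 × 23 × 435) = 211.30 mm.
c = a/β₁ = 211.30/0.85 = 248.59 mm; ε'_s = 0.003(c − d')/c = 0.0024 ≥ f_y/E_s = 0.0021, so compression steel does yield.
M_n = (A_s − A'_s) f_y (d − a/2) + A'_s f_y (d − d') = [1796950 × (505 − 105.65) + 394250 × (505 − 48)] × 10⁻⁶ = 717.61 + 180.17 = 897.78 kN·m.

M_n ≈ 898 kN·m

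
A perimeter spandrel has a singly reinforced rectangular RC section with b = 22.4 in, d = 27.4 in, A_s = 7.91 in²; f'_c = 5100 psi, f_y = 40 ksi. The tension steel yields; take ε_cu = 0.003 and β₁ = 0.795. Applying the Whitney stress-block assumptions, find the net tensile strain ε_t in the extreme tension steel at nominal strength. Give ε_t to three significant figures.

ε_t ≈ 0.0171

a = A_s f_y/(0.85 f'_c b) = 3.258 in.
β₁ = 0.795, so c = a/β₁ = 3.258/0.795 = 4.098 in.
From the linear strain diagram with ε_cu = 0.003: ε_t = 0.003 (d − c)/c = 0.003 × (27.4 − 4.098)/4.098 = 0.0171.
Since ε_t ≥ 0.005, the section is tension-controlled.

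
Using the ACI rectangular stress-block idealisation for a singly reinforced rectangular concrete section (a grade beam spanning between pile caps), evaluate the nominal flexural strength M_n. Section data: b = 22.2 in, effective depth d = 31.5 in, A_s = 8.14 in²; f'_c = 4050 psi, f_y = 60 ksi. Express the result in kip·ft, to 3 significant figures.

T = A_s f_y = 8.14 × 60 = 488.4 kips.
a = T/(0.85 f'_c b) = 488.4/(0.85 × 4.05 × 22.2) = 6.391 in.
M_n = T(d − a/2) = 488.4 × (31.5 − 3.1955) = 13823.9 kip·in = 13823.9/12 = 1151.99 kip·ft.

M_n ≈ 1150 kip·ft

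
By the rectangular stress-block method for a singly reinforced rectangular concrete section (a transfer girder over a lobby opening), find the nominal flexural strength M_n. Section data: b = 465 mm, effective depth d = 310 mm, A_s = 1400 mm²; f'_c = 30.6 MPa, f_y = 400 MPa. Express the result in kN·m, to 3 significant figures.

T = A_s f_y = 1400 × 400 = 560000 N = 560 kN.
From C = T: a = T/(0.85 f'_c b) = 560000/(0.85 × 30.6 × 465) = 46.30 mm.
M_n = T(d − a/2) = 560 kN × (310 − 23.15) mm = 160.64 kN·m.

M_n ≈ 161 kN·m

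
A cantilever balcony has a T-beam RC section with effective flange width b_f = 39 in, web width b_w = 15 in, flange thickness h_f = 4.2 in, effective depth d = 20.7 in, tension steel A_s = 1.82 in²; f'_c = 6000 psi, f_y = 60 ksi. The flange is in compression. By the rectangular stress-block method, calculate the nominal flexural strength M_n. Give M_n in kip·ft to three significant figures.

Tension: T = A_s f_y = 1.82 × 60 = 109.2 kips.
Try a within the flange: a = T/(0.85 f'_c b_f) = 109.2/(0.85 × 6 × 39) = 0.549 in.
Since a = 0.549 ≤ h_f = 4.2 in, the stress block lies entirely in the flange; analyse as a rectangular beam of width b_f.
M_n = T(d − a/2) = 109.2 × (20.7 − 0.2745) = 2230.5 kip·in.
M_n = 2230.5/12 = 185.88 kip·ft.

M_n ≈ 186 kip·ft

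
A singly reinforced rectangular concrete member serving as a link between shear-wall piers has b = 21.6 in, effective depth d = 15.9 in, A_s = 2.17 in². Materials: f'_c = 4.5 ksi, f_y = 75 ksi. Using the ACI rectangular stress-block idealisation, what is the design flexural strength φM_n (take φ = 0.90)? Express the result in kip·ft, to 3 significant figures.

T = A_s f_y = 2.17 × 75 = 162.75 kips.
a = T/(0.85 f'_c b) = 162.75/(0.85 × 4.5 × 21.6) = 1.970 in.
M_n = T(d − a/2) = 162.75 × (15.9 − 0.985) = 2427.4 kip·in = 2427.4/12 = 202.28 kip·ft.
φM_n = 0.90 × 202.28 = 182.05 kip·ft.

φM_n ≈ 182 kip·ft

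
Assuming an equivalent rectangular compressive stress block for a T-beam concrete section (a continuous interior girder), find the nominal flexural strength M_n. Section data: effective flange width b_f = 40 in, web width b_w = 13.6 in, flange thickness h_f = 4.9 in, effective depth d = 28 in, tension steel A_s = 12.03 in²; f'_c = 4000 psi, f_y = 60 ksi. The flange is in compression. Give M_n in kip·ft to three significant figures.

Tension: T = A_s f_y = 12.03 × 60 = 721.8 kips.
Try a within the flange: a = T/(0.85 f'_c b_f) = 721.8/(0.85 × 4 × 40) = 5.307 in.
a = 5.307 > h_f = 4.9 in: the block extends into the web. Split into flange-overhang and web parts.
C_f = 0.85 f'_c (b_f − b_w) h_f = 0.85 × 4 × (40 − 13.6) × 4.9 = 439.8 kips.
Remaining web compression depth: a_w = (T − C_f)/(0.85 f'_c b_w) = (721.8 − 439.8)/(0.85 × 4 × 13.6) = 6.099 in.
M_n = C_f(d − h_f/2) + (T − C_f)(d − a_w/2) = 439.8 × (28 − 2.45) + 282 × (28 − 3.0495) = 11236.9 + 7036.0 = 18272.9 kip·in.
M_n = 18272.9/12 = 1522.74 kip·ft.

M_n ≈ 1520 kip·ft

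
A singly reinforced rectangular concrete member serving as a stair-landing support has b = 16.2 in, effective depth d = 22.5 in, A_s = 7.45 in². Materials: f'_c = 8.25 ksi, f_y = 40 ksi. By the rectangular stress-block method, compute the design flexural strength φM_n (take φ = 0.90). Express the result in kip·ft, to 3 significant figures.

T = A_s f_y = 7.45 × 40 = 298 kips.
a = T/(0.85 f'_c b) = 298/(0.85 × 8.25 × 16.2) = 2.623 in.
M_n = T(d − a/2) = 298 × (22.5 − 1.3115) = 6314.2 kip·in = 6314.2/12 = 526.18 kip·ft.
φM_n = 0.90 × 526.18 = 473.56 kip·ft.

φM_n ≈ 474 kip·ft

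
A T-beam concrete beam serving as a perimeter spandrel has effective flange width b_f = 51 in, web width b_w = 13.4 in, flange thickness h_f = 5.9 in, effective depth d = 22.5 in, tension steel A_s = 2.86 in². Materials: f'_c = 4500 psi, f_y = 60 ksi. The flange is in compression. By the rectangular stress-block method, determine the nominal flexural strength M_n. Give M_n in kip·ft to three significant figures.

Tension: T = A_s f_y = 2.86 × 60 = 171.6 kips.
Try a within the flange: a = T/(0.85 f'_c b_f) = 171.6/(0.85 × 4.5 × 51) = 0.880 in.
Since a = 0.880 ≤ h_f = 5.9 in, the stress block lies entirely in the flange; analyse as a rectangular beam of width b_f.
M_n = T(d − a/2) = 171.6 × (22.5 − 0.44) = 3785.5 kip·in.
M_n = 3785.5/12 = 315.46 kip·ft.

M_n ≈ 315 kip·ft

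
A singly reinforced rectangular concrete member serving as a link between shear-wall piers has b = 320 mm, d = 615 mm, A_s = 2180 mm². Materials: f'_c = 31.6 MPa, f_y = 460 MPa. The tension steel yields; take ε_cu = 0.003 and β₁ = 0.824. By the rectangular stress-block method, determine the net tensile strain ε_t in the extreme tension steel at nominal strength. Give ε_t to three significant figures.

ε_t ≈ 0.0100

a = A_s f_y/(0.85 f'_c b) = 116.67 mm.
β₁ = 0.824, so c = a/β₁ = 116.67/0.824 = 141.59 mm.
From the linear strain diagram with ε_cu = 0.003: ε_t = 0.003 (d − c)/c = 0.003 × (615 − 141.59)/141.59 = 0.0100.
Since ε_t ≥ 0.005, the section is tension-controlled.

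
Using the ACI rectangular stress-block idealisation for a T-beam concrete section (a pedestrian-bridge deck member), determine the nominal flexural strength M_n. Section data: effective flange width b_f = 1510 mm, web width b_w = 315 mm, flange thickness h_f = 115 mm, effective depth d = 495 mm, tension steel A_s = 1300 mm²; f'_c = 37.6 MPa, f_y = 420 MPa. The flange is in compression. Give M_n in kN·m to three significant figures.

M_n ≈ 267 kN·m

Tension: T = A_s f_y = 1300 × 420 = 546000 N.
Try a within the flange: a = T/(0.85 f'_c b_f) = 546000/(0.85 × 37.6 × 1510) = 11.31 mm.
Since a = 11.31 ≤ h_f = 115 mm, the stress block lies entirely in the flange; analyse as a rectangular beam of width b_f.
M_n = T(d − a/2) = 546000 × (495 − 5.655) = 267.18 × 10⁶ N·mm.
M_n = 267.18 kN·m.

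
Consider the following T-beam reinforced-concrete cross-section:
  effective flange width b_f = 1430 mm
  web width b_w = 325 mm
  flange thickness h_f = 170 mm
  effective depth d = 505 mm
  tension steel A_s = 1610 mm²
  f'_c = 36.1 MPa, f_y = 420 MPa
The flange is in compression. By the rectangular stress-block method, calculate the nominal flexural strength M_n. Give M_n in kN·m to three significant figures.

Tension: T = A_s f_y = 1610 × 420 = 676200 N.
Try a within the flange: a = T/(0.85 f'_c b_f) = 676200/(0.85 × 36.1 × 1430) = 15.41 mm.
Since a = 15.41 ≤ h_f = 170 mm, the stress block lies entirely in the flange; analyse as a rectangular beam of width b_f.
M_n = T(d − a/2) = 676200 × (505 − 7.705) = 336.27 × 10⁶ N·mm.
M_n = 336.27 kN·m.

M_n ≈ 336 kN·m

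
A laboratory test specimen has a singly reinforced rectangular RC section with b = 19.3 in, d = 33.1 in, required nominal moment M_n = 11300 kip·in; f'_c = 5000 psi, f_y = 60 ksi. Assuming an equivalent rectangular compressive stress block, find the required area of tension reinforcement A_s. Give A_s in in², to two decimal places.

A_s ≈ 6.10 in²

From M_n = 0.85 f'_c a b (d − a/2):
a = d − √(d² − 2M_n/(0.85 f'_c b)) = 33.1 − √(33.1² − 2 × 11300/(0.85 × 5 × 19.3)) = 4.463 in.
A_s = 0.85 f'_c a b / f_y = 0.85 × 5 × 4.463 × 19.3 / 60 = 6.101 in².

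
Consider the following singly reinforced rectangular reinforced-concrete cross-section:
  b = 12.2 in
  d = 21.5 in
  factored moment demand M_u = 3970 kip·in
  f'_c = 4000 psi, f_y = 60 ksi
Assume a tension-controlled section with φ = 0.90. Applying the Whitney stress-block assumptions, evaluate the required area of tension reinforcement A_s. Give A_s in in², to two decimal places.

M_n = M_u/φ = 3970/0.90 = 4411.11 kip·in.
From M_n = 0.85 f'_c a b (d − a/2):
a = d − √(d² − 2M_n/(0.85 f'_c b)) = 21.5 − √(21.5² − 2 × 4411.11/(0.85 × 4 × 12.2)) = 5.702 in.
A_s = 0.85 f'_c a b / f_y = 0.85 × 4 × 5.702 × 12.2 / 60 = 3.942 in².

A_s ≈ 3.94 in²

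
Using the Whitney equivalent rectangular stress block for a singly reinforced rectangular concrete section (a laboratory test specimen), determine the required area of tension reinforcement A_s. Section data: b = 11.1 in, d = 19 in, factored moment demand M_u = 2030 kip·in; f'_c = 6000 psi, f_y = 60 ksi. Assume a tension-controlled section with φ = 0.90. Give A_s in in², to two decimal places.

M_n = M_u/φ = 2030/0.90 = 2255.56 kip·in.
From M_n = 0.85 f'_c a b (d − a/2):
a = d − √(d² − 2M_n/(0.85 f'_c b)) = 19 − √(19² − 2 × 2255.56/(0.85 × 6 × 11.1)) = 2.228 in.
A_s = 0.85 f'_c a b / f_y = 0.85 × 6 × 2.228 × 11.1 / 60 = 2.102 in².

A_s ≈ 2.10 in²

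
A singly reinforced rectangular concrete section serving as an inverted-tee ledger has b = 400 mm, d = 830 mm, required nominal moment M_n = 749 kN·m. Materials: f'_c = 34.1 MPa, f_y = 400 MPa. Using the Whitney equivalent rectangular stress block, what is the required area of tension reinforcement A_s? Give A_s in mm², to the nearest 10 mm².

A_s ≈ 2370 mm²

With M_n = 0.85 f'_c a b (d − a/2), solve the quadratic for a:
a = d − √(d² − 2M_n/(0.85 f'_c b)) = 830 − √(830² − 2 × 749×10⁶/(0.85 × 34.1 × 400)) = 81.87 mm.
A_s = 0.85 f'_c a b / f_y = 0.85 × 34.1 × 81.87 × 400 / 400 = 2373.0 mm².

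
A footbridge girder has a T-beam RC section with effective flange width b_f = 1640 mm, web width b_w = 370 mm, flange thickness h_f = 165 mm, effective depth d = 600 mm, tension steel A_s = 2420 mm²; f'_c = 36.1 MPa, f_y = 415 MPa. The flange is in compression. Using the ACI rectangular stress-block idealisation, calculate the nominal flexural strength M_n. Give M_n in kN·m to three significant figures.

M_n ≈ 593 kN·m

Tension: T = A_s f_y = 2420 × 415 = 1004300 N.
Try a within the flange: a = T/(0.85 f'_c b_f) = 1004300/(0.85 × 36.1 × 1640) = 19.96 mm.
Since a = 19.96 ≤ h_f = 165 mm, the stress block lies entirely in the flange; analyse as a rectangular beam of width b_f.
M_n = T(d − a/2) = 1004300 × (600 − 9.98) = 592.56 × 10⁶ N·mm.
M_n = 592.56 kN·m.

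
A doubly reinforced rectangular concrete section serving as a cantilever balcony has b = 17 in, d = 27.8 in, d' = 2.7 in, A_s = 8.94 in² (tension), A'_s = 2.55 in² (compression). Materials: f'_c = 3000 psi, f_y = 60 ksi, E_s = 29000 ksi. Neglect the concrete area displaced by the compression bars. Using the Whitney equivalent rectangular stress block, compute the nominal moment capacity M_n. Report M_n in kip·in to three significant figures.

M_n ≈ 12800 kip·in

Assume both steels yield.
a = (A_s − A'_s) f_y/(0.85 f'_c b) = (8.94 − 2.55) × 60/(0.85 × 3 × 17) = 8.844 in.
c = a/β₁ = 8.844/0.85 = 10.405 in; ε'_s = 0.003(c − d')/c = 0.0022 ≥ ε_y = 0.0021, so the compression steel yields.
M_n = (A_s − A'_s) f_y (d − a/2) + A'_s f_y (d − d') = 383.4 × (27.8 − 4.422) + 153 × (27.8 − 2.7) = 8963.1 + 3840.3 = 12803.4 kip·in.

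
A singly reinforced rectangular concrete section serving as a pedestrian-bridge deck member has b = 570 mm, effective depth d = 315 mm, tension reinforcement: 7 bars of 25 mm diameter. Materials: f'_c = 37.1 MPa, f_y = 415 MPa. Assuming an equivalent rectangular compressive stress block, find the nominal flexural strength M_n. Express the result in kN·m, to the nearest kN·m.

M_n ≈ 393 kN·m

A_s = 7 × 491 = 3437 mm².
T = A_s f_y = 3437 × 415 = 1426355 N = 1426.355 kN.
From C = T: a = T/(0.85 f'_c b) = 1426355/(0.85 × 37.1 × 570) = 79.35 mm.
M_n = T(d − a/2) = 1426.355 kN × (315 − 39.675) mm = 392.71 kN·m.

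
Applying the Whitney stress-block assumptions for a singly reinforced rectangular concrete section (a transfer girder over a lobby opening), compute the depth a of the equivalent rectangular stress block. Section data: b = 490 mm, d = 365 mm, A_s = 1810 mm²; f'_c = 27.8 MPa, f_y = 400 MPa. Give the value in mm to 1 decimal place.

T = A_s f_y = 1810 × 400 = 724000 N = 724 kN.
Setting C = 0.85 f'_c a b equal to T: a = 724000/(0.85 × 27.8 × 490) = 62.5 mm.

a ≈ 62.5 mm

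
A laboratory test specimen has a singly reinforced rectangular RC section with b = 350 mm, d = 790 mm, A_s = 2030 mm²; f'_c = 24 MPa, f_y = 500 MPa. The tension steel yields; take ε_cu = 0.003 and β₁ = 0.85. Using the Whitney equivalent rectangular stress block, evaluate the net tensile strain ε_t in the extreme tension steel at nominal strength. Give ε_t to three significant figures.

a = A_s f_y/(0.85 f'_c b) = 142.16 mm.
β₁ = 0.85, so c = a/β₁ = 142.16/0.85 = 167.25 mm.
From the linear strain diagram with ε_cu = 0.003: ε_t = 0.003 (d − c)/c = 0.003 × (790 − 167.25)/167.25 = 0.0112.
Since ε_t ≥ 0.005, the section is tension-controlled.

ε_t ≈ 0.0112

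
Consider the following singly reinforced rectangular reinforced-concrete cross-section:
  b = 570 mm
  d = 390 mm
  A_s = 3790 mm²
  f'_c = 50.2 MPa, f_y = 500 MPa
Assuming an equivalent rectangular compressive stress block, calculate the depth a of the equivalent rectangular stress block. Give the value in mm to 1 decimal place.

T = A_s f_y = 3790 × 500 = 1895000 N = 1895 kN.
Setting C = 0.85 f'_c a b equal to T: a = 1895000/(0.85 × 50.2 × 570) = 77.9 mm.

a ≈ 77.9 mm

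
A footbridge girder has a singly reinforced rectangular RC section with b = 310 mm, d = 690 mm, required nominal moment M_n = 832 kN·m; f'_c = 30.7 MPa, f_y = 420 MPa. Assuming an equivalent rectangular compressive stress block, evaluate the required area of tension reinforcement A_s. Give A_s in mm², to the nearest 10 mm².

With M_n = 0.85 f'_c a b (d − a/2), solve the quadratic for a:
a = d − √(d² − 2M_n/(0.85 f'_c b)) = 690 − √(690² − 2 × 832×10⁶/(0.85 × 30.7 × 310)) = 170.00 mm.
A_s = 0.85 f'_c a b / f_y = 0.85 × 30.7 × 170.00 × 310 / 420 = 3274.3 mm².

A_s ≈ 3270 mm²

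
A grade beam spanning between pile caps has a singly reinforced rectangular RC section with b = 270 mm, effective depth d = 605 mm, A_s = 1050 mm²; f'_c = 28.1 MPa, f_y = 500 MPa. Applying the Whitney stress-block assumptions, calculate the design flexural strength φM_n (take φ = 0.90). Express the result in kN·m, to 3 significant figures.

φM_n ≈ 267 kN·m

T = A_s f_y = 1050 × 500 = 525000 N = 525 kN.
From C = T: a = T/(0.85 f'_c b) = 525000/(0.85 × 28.1 × 270) = 81.41 mm.
M_n = T(d − a/2) = 525 kN × (605 − 40.705) mm = 296.25 kN·m.
φM_n = 0.90 × 296.25 = 266.63 kN·m.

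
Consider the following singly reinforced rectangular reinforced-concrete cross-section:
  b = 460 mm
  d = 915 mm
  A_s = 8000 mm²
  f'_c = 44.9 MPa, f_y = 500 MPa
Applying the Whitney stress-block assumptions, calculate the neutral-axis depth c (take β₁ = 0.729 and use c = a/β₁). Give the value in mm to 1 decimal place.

T = A_s f_y = 8000 × 500 = 4000000 N = 4000 kN.
Setting C = 0.85 f'_c a b equal to T: a = 4000000/(0.85 × 44.9 × 460) = 227.844 mm.
With β₁ = 0.729, c = a/β₁ = 227.844/0.729 = 312.5 mm.

c ≈ 312.5 mm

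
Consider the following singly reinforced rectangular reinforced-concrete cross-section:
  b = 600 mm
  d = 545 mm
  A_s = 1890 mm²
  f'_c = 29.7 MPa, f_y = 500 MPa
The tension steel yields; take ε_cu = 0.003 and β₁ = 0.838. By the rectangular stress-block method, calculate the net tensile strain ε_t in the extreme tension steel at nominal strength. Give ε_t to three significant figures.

a = A_s f_y/(0.85 f'_c b) = 62.39 mm.
β₁ = 0.838, so c = a/β₁ = 62.39/0.838 = 74.45 mm.
From the linear strain diagram with ε_cu = 0.003: ε_t = 0.003 (d − c)/c = 0.003 × (545 − 74.45)/74.45 = 0.0190.
Since ε_t ≥ 0.005, the section is tension-controlled.

ε_t ≈ 0.0190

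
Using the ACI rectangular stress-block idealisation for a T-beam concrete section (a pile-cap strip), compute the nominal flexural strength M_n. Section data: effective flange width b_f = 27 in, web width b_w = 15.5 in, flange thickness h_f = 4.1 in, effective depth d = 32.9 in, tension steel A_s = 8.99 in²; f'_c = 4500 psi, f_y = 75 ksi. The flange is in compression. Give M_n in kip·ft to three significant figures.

M_n ≈ 1650 kip·ft

Tension: T = A_s f_y = 8.99 × 75 = 674.25 kips.
Try a within the flange: a = T/(0.85 f'_c b_f) = 674.25/(0.85 × 4.5 × 27) = 6.529 in.
a = 6.529 > h_f = 4.1 in: the block extends into the web. Split into flange-overhang and web parts.
C_f = 0.85 f'_c (b_f − b_w) h_f = 0.85 × 4.5 × (27 − 15.5) × 4.1 = 180.3 kips.
Remaining web compression depth: a_w = (T − C_f)/(0.85 f'_c b_w) = (674.25 − 180.3)/(0.85 × 4.5 × 15.5) = 8.331 in.
M_n = C_f(d − h_f/2) + (T − C_f)(d − a_w/2) = 180.3 × (32.9 − 2.05) + 493.95 × (32.9 − 4.1655) = 5562.3 + 14193.4 = 19755.7 kip·in.
M_n = 19755.7/12 = 1646.31 kip·ft.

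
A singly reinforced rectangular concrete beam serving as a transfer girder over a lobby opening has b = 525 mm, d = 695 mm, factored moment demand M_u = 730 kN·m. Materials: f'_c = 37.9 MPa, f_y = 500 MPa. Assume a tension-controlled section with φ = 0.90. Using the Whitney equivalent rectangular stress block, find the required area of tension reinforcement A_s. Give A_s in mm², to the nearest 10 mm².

M_n = M_u/φ = 730/0.90 = 811.111 kN·m.
With M_n = 0.85 f'_c a b (d − a/2), solve the quadratic for a:
a = d − √(d² − 2M_n/(0.85 f'_c b)) = 695 − √(695² − 2 × 811.111×10⁶/(0.85 × 37.9 × 525)) = 72.82 mm.
A_s = 0.85 f'_c a b / f_y = 0.85 × 37.9 × 72.82 × 525 / 500 = 2463.2 mm².

A_s ≈ 2460 mm²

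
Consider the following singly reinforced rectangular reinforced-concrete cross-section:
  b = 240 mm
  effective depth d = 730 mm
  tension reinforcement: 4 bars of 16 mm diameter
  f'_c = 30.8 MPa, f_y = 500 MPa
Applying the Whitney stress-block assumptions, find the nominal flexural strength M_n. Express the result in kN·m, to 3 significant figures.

M_n ≈ 281 kN·m

A_s = 4 × 201 = 804 mm².
T = A_s f_y = 804 × 500 = 402000 N = 402 kN.
From C = T: a = T/(0.85 f'_c b) = 402000/(0.85 × 30.8 × 240) = 63.98 mm.
M_n = T(d − a/2) = 402 kN × (730 − 31.99) mm = 280.60 kN·m.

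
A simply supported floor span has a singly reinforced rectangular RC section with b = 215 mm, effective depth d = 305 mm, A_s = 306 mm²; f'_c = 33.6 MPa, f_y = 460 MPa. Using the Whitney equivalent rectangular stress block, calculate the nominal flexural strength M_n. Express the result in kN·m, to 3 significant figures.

T = A_s f_y = 306 × 460 = 140760 N = 140.76 kN.
From C = T: a = T/(0.85 f'_c b) = 140760/(0.85 × 33.6 × 215) = 22.92 mm.
M_n = T(d − a/2) = 140.76 kN × (305 − 11.46) mm = 41.32 kN·m.

M_n ≈ 41.3 kN·m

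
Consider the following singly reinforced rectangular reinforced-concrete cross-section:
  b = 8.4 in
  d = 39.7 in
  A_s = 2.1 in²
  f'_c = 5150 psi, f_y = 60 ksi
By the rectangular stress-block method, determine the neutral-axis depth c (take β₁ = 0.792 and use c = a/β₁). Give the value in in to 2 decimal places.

c ≈ 4.33 in

T = A_s f_y = 2.1 × 60 = 126 kips.
a = T/(0.85 f'_c b) = 126/(0.85 × 5.15 × 8.4) = 3.4266 in.
With β₁ = 0.792, c = a/β₁ = 3.4266/0.792 = 4.33 in.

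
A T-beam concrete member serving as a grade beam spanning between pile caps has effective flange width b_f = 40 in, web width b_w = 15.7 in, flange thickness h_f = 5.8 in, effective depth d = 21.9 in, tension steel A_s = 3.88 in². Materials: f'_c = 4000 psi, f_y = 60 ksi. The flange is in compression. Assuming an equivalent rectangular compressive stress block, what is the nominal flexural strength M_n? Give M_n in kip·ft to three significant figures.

M_n ≈ 408 kip·ft

Tension: T = A_s f_y = 3.88 × 60 = 232.8 kips.
Try a within the flange: a = T/(0.85 f'_c b_f) = 232.8/(0.85 × 4 × 40) = 1.712 in.
Since a = 1.712 ≤ h_f = 5.8 in, the stress block lies entirely in the flange; analyse as a rectangular beam of width b_f.
M_n = T(d − a/2) = 232.8 × (21.9 − 0.856) = 4899.0 kip·in.
M_n = 4899.0/12 = 408.25 kip·ft.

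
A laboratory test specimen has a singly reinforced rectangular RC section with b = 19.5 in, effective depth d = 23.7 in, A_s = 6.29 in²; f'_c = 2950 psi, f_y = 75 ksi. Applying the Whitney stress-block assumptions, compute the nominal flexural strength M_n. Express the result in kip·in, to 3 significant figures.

T = A_s f_y = 6.29 × 75 = 471.75 kips.
a = T/(0.85 f'_c b) = 471.75/(0.85 × 2.95 × 19.5) = 9.648 in.
M_n = T(d − a/2) = 471.75 × (23.7 − 4.824) = 8904.8 kip·in.

M_n ≈ 8900 kip·in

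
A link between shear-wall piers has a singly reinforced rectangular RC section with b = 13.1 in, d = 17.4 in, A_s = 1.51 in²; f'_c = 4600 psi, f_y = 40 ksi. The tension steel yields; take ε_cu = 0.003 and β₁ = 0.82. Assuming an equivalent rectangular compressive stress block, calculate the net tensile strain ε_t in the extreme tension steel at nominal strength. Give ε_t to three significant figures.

ε_t ≈ 0.0333

a = A_s f_y/(0.85 f'_c b) = 1.179 in.
β₁ = 0.82, so c = a/β₁ = 1.179/0.82 = 1.438 in.
From the linear strain diagram with ε_cu = 0.003: ε_t = 0.003 (d − c)/c = 0.003 × (17.4 − 1.438)/1.438 = 0.0333.
Since ε_t ≥ 0.005, the section is tension-controlled.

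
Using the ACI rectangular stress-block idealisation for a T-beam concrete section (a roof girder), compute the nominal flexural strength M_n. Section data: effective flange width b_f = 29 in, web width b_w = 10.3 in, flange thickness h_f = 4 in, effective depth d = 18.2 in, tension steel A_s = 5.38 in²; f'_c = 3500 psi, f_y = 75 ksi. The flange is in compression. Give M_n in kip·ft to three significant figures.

M_n ≈ 530 kip·ft

Tension: T = A_s f_y = 5.38 × 75 = 403.5 kips.
Try a within the flange: a = T/(0.85 f'_c b_f) = 403.5/(0.85 × 3.5 × 29) = 4.677 in.
a = 4.677 > h_f = 4 in: the block extends into the web. Split into flange-overhang and web parts.
C_f = 0.85 f'_c (b_f − b_w) h_f = 0.85 × 3.5 × (29 − 10.3) × 4 = 222.5 kips.
Remaining web compression depth: a_w = (T − C_f)/(0.85 f'_c b_w) = (403.5 − 222.5)/(0.85 × 3.5 × 10.3) = 5.907 in.
M_n = C_f(d − h_f/2) + (T − C_f)(d − a_w/2) = 222.5 × (18.2 − 2) + 181 × (18.2 − 2.9535) = 3604.5 + 2759.6 = 6364.1 kip·in.
M_n = 6364.1/12 = 530.34 kip·ft.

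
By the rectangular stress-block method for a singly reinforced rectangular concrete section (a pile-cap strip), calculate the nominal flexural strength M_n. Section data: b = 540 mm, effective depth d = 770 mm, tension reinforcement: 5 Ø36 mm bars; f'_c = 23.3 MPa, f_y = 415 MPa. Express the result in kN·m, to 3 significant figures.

A_s = 5 × 1018 = 5090 mm².
T = A_s f_y = 5090 × 415 = 2112350 N = 2112.35 kN.
From C = T: a = T/(0.85 f'_c b) = 2112350/(0.85 × 23.3 × 540) = 197.51 mm.
M_n = T(d − a/2) = 2112.35 kN × (770 − 98.755) mm = 1417.90 kN·m.

M_n ≈ 1420 kN·m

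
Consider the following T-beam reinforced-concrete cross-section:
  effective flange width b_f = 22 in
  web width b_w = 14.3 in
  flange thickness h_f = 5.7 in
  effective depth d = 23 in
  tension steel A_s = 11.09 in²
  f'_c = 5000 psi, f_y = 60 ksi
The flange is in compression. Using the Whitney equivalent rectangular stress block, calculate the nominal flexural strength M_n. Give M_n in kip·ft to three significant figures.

Tension: T = A_s f_y = 11.09 × 60 = 665.4 kips.
Try a within the flange: a = T/(0.85 f'_c b_f) = 665.4/(0.85 × 5 × 22) = 7.117 in.
a = 7.117 > h_f = 5.7 in: the block extends into the web. Split into flange-overhang and web parts.
C_f = 0.85 f'_c (b_f − b_w) h_f = 0.85 × 5 × (22 − 14.3) × 5.7 = 186.5 kips.
Remaining web compression depth: a_w = (T − C_f)/(0.85 f'_c b_w) = (665.4 − 186.5)/(0.85 × 5 × 14.3) = 7.880 in.
M_n = C_f(d − h_f/2) + (T − C_f)(d − a_w/2) = 186.5 × (23 − 2.85) + 478.9 × (23 − 3.94) = 3758.0 + 9127.8 = 12885.8 kip·in.
M_n = 12885.8/12 = 1073.82 kip·ft.

M_n ≈ 1070 kip·ft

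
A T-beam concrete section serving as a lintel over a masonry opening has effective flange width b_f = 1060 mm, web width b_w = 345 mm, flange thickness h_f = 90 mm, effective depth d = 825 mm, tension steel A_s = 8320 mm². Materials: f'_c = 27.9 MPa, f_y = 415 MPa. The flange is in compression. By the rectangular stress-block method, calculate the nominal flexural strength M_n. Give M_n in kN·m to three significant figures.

Tension: T = A_s f_y = 8320 × 415 = 3452800 N.
Try a within the flange: a = T/(0.85 f'_c b_f) = 3452800/(0.85 × 27.9 × 1060) = 137.35 mm.
a = 137.35 > h_f = 90 mm: the block extends into the web. Split into flange-overhang and web parts.
C_f = 0.85 f'_c (b_f − b_w) h_f = 0.85 × 27.9 × (1060 − 345) × 90 = 1526060 N.
Remaining web compression depth: a_w = (T − C_f)/(0.85 f'_c b_w) = (3452800 − 1526060)/(0.85 × 27.9 × 345) = 235.49 mm.
M_n = C_f(d − h_f/2) + (T − C_f)(d − a_w/2) = 1526060 × (825 − 45) + 1926740 × (825 − 117.745) = 1190.33 + 1362.70 = 2553.03 × 10⁶ N·mm.
M_n = 2553.03 kN·m.

M_n ≈ 2550 kN·m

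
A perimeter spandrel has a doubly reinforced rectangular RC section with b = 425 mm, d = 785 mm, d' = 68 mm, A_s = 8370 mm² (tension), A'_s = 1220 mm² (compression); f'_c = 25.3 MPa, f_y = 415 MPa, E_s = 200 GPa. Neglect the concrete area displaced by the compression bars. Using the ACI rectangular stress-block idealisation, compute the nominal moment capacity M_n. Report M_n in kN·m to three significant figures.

Assume both tension and compression steel yield.
Net tension couple steel: A_s − A'_s = 7150 mm².
a = (A_s − A'_s) f_y / (0.85 f'_c b) = 2967250/(0.85 × 25.3 × 425) = 324.66 mm.
c = a/β₁ = 324.66/0.85 = 381.95 mm; ε'_s = 0.003(c − d')/c = 0.0025 ≥ f_y/E_s = 0.0021, so compression steel does yield.
M_n = (A_s − A'_s) f_y (d − a/2) + A'_s f_y (d − d') = [2967250 × (785 − 162.33) + 506300 × (785 − 68)] × 10⁻⁶ = 1847.62 + 363.02 = 2210.64 kN·m.

M_n ≈ 2210 kN·m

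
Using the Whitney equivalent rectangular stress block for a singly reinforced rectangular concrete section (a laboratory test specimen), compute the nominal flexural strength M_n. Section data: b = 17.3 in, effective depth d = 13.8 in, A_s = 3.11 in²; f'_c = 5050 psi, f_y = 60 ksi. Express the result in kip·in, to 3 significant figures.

T = A_s f_y = 3.11 × 60 = 186.6 kips.
a = T/(0.85 f'_c b) = 186.6/(0.85 × 5.05 × 17.3) = 2.513 in.
M_n = T(d − a/2) = 186.6 × (13.8 − 1.2565) = 2340.6 kip·in.

M_n ≈ 2340 kip·in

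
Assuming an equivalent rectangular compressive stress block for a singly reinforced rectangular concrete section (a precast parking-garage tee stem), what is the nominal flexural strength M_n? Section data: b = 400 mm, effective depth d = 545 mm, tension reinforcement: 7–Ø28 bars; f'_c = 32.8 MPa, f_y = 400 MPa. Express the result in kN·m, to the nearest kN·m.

A_s = 7 × 616 = 4312 mm².
T = A_s f_y = 4312 × 400 = 1724800 N = 1724.8 kN.
From C = T: a = T/(0.85 f'_c b) = 1724800/(0.85 × 32.8 × 400) = 154.66 mm.
M_n = T(d − a/2) = 1724.8 kN × (545 − 77.33) mm = 806.64 kN·m.

M_n ≈ 807 kN·m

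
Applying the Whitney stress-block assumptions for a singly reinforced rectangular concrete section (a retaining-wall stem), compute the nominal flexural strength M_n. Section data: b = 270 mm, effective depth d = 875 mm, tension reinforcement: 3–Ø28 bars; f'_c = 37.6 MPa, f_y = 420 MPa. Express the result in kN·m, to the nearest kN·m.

M_n ≈ 644 kN·m

A_s = 3 × 616 = 1848 mm².
T = A_s f_y = 1848 × 420 = 776160 N = 776.16 kN.
From C = T: a = T/(0.85 f'_c b) = 776160/(0.85 × 37.6 × 270) = 89.95 mm.
M_n = T(d − a/2) = 776.16 kN × (875 − 44.975) mm = 644.23 kN·m.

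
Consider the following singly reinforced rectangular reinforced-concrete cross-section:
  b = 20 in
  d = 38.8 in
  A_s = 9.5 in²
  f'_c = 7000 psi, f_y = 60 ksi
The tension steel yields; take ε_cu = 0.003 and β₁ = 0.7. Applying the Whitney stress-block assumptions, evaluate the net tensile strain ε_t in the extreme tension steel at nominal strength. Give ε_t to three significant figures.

a = A_s f_y/(0.85 f'_c b) = 4.790 in.
β₁ = 0.7, so c = a/β₁ = 4.790/0.7 = 6.843 in.
From the linear strain diagram with ε_cu = 0.003: ε_t = 0.003 (d − c)/c = 0.003 × (38.8 − 6.843)/6.843 = 0.0140.
Since ε_t ≥ 0.005, the section is tension-controlled.

ε_t ≈ 0.0140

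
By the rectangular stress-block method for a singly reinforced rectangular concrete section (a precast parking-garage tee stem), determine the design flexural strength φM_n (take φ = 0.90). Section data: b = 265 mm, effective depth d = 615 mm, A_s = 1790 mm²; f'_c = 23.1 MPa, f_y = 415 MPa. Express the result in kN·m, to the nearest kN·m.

φM_n ≈ 363 kN·m

T = A_s f_y = 1790 × 415 = 742850 N = 742.85 kN.
From C = T: a = T/(0.85 f'_c b) = 742850/(0.85 × 23.1 × 265) = 142.77 mm.
M_n = T(d − a/2) = 742.85 kN × (615 − 71.385) mm = 403.82 kN·m.
φM_n = 0.90 × 403.82 = 363.44 kN·m.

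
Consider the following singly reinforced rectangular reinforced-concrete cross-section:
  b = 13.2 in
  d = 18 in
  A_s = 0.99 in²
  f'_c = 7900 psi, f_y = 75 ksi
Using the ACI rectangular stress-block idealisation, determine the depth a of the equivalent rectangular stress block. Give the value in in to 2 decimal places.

T = A_s f_y = 0.99 × 75 = 74.25 kips.
a = T/(0.85 f'_c b) = 74.25/(0.85 × 7.9 × 13.2) = 0.84 in.

a ≈ 0.84 in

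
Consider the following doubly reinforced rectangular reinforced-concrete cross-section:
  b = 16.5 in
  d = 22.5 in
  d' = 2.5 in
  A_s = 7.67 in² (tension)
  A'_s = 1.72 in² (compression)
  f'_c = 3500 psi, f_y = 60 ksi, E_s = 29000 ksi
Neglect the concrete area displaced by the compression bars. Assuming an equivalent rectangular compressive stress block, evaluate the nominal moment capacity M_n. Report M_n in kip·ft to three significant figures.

M_n ≈ 733 kip·ft

Assume both steels yield.
a = (A_s − A'_s) f_y/(0.85 f'_c b) = (7.67 − 1.72) × 60/(0.85 × 3.5 × 16.5) = 7.273 in.
c = a/β₁ = 7.273/0.85 = 8.556 in; ε'_s = 0.003(c − d')/c = 0.0021 ≥ ε_y = 0.0021, so the compression steel yields.
M_n = (A_s − A'_s) f_y (d − a/2) + A'_s f_y (d − d') = 357 × (22.5 − 3.6365) + 103.2 × (22.5 − 2.5) = 6734.3 + 2064.0 = 8798.3 kip·in = 8798.3/12 = 733.19 kip·ft.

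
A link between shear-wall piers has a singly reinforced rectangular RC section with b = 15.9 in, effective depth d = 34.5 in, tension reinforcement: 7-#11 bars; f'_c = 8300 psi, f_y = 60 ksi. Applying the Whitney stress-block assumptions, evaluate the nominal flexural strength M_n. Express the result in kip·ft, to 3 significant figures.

M_n ≈ 1720 kip·ft

A_s = 7 × 1.56 = 10.92 in².
T = A_s f_y = 10.92 × 60 = 655.2 kips.
a = T/(0.85 f'_c b) = 655.2/(0.85 × 8.3 × 15.9) = 5.841 in.
M_n = T(d − a/2) = 655.2 × (34.5 − 2.9205) = 20690.9 kip·in = 20690.9/12 = 1724.24 kip·ft.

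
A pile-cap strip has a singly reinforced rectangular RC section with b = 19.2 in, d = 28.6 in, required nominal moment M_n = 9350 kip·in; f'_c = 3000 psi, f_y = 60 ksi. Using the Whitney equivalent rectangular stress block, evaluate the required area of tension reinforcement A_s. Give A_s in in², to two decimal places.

From M_n = 0.85 f'_c a b (d − a/2):
a = d − √(d² − 2M_n/(0.85 f'_c b)) = 28.6 − √(28.6² − 2 × 9350/(0.85 × 3 × 19.2)) = 7.719 in.
A_s = 0.85 f'_c a b / f_y = 0.85 × 3 × 7.719 × 19.2 / 60 = 6.299 in².

A_s ≈ 6.30 in²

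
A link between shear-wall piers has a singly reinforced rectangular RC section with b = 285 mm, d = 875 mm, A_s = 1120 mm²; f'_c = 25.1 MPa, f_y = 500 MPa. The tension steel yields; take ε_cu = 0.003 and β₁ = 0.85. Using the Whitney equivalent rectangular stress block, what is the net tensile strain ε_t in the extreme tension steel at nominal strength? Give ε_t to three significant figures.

ε_t ≈ 0.0212

a = A_s f_y/(0.85 f'_c b) = 92.10 mm.
β₁ = 0.85, so c = a/β₁ = 92.10/0.85 = 108.35 mm.
From the linear strain diagram with ε_cu = 0.003: ε_t = 0.003 (d − c)/c = 0.003 × (875 − 108.35)/108.35 = 0.0212.
Since ε_t ≥ 0.005, the section is tension-controlled.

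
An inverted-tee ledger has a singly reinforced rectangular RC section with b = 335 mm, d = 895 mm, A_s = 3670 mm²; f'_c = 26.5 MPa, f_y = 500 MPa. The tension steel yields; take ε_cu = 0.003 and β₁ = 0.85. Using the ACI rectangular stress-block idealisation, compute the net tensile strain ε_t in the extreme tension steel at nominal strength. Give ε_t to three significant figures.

a = A_s f_y/(0.85 f'_c b) = 243.18 mm.
β₁ = 0.85, so c = a/β₁ = 243.18/0.85 = 286.09 mm.
From the linear strain diagram with ε_cu = 0.003: ε_t = 0.003 (d − c)/c = 0.003 × (895 − 286.09)/286.09 = 0.00639.
Since ε_t ≥ 0.005, the section is tension-controlled.

ε_t ≈ 0.00639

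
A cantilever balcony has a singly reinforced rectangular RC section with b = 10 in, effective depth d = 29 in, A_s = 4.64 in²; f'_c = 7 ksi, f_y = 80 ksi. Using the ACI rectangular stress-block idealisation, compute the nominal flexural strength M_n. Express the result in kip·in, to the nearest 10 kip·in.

T = A_s f_y = 4.64 × 80 = 371.2 kips.
a = T/(0.85 f'_c b) = 371.2/(0.85 × 7 × 10) = 6.239 in.
M_n = T(d − a/2) = 371.2 × (29 − 3.1195) = 9606.8 kip·in.

M_n ≈ 9610 kip·in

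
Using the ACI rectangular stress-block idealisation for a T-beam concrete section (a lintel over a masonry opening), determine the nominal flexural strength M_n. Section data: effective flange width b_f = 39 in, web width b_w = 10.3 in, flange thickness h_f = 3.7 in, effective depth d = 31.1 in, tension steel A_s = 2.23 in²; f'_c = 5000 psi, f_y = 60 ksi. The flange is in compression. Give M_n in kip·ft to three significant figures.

Tension: T = A_s f_y = 2.23 × 60 = 133.8 kips.
Try a within the flange: a = T/(0.85 f'_c b_f) = 133.8/(0.85 × 5 × 39) = 0.807 in.
Since a = 0.807 ≤ h_f = 3.7 in, the stress block lies entirely in the flange; analyse as a rectangular beam of width b_f.
M_n = T(d − a/2) = 133.8 × (31.1 − 0.4035) = 4107.2 kip·in.
M_n = 4107.2/12 = 342.27 kip·ft.

M_n ≈ 342 kip·ft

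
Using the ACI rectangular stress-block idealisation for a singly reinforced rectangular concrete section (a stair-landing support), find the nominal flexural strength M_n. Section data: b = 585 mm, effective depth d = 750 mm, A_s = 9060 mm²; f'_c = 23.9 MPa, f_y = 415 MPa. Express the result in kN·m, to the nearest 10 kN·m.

M_n ≈ 2230 kN·m

T = A_s f_y = 9060 × 415 = 3759900 N = 3759.9 kN.
From C = T: a = T/(0.85 f'_c b) = 3759900/(0.85 × 23.9 × 585) = 316.38 mm.
M_n = T(d − a/2) = 3759.9 kN × (750 − 158.19) mm = 2225.15 kN·m.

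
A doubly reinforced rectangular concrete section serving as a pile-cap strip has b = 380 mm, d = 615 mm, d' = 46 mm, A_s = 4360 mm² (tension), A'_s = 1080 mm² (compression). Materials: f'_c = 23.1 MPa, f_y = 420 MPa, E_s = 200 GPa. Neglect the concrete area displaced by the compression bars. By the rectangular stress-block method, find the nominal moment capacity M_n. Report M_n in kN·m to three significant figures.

Assume both tension and compression steel yield.
Net tension couple steel: A_s − A'_s = 3280 mm².
a = (A_s − A'_s) f_y / (0.85 f'_c b) = 1377600/(0.85 × 23.1 × 380) = 184.63 mm.
c = a/β₁ = 184.63/0.85 = 217.21 mm; ε'_s = 0.003(c − d')/c = 0.0024 ≥ f_y/E_s = 0.0021, so compression steel does yield.
M_n = (A_s − A'_s) f_y (d − a/2) + A'_s f_y (d − d') = [1377600 × (615 − 92.315) + 453600 × (615 − 46)] × 10⁻⁶ = 720.05 + 258.10 = 978.15 kN·m.

M_n ≈ 978 kN·m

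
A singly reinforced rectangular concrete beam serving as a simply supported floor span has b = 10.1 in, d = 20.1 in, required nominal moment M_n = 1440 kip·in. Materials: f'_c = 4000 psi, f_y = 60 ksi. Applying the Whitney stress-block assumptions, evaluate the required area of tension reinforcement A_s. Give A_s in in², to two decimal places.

A_s ≈ 1.26 in²

From M_n = 0.85 f'_c a b (d − a/2):
a = d − √(d² − 2M_n/(0.85 f'_c b)) = 20.1 − √(20.1² − 2 × 1440/(0.85 × 4 × 10.1)) = 2.207 in.
A_s = 0.85 f'_c a b / f_y = 0.85 × 4 × 2.207 × 10.1 / 60 = 1.263 in².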